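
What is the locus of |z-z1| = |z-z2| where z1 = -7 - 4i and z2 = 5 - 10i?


Equal distances means the locus is the perpendicular bisector of z1 and z2.
Midpoint = ((-7+5)/2, (-4+(-10))/2) = (-1.0000, -7.0000)

Perpendicular bisector through (-1.0000, -7.0000)


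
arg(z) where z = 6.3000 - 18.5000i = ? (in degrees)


Re = 6.3, Im = -18.5
arg = atan2(-18.5, 6.3) = -71.1942 degrees

arg(z) = -71.1942 degrees


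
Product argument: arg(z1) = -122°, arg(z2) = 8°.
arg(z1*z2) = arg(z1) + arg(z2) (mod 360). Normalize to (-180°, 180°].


arg(z1*z2) = -122° + 8° = -114°
Normalized to (-180°, 180°]: -114°

-114°


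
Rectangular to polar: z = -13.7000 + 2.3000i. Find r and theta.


r = sqrt(187.69+5.29) = sqrt(192.98) = 13.8917
theta = atan2(2.3, -13.7) = 170.4699 degrees

r = 13.8917, theta = 170.4699 degrees


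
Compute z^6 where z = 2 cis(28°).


r^6 = 2^6 = 64
n*theta = 6*28° = 168° = 168° (mod 360)
a = 64*cos(168°) = -62.6014
b = 64*sin(168°) = 13.3063

64 cis(168°) = -62.6014 + 13.3063i


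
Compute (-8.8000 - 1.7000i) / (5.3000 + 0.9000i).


Conjugate of z2 = 5.3000 - 0.9000i
Numerator: (-8.8000 - 1.7000i)(5.3000 - 0.9000i) = -48.1700 - 1.0900i
Denominator: 5.3^2 + 0.9^2 = 28.9
Result = (-48.1700 - 1.0900i)/28.9

-1.6668 - 0.0377i


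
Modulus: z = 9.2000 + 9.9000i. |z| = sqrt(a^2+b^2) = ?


|z| = sqrt(9.2^2 + 9.9^2) = sqrt(84.64 + 98.01) = sqrt(182.65) = 13.5148

|z| = 13.5148


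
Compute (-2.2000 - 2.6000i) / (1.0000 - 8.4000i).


Conjugate of z2 = 1.0000 + 8.4000i
Numerator: (-2.2000 - 2.6000i)(1.0000 + 8.4000i) = 19.6400 - 21.0800i
Denominator: 1^2 + (-8.4)^2 = 71.56
Result = (19.6400 - 21.0800i)/71.56

0.2745 - 0.2946i


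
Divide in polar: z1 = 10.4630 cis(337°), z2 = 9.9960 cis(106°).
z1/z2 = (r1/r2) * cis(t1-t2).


r = 10.4630 / 9.9960 = 1.0467
theta = 337° - 106° = 231° = 231° (mod 360)

1.0467 cis(231°)


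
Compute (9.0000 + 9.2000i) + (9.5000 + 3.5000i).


Real: 9 + 9.5 = 18.5
Imag: 9.2 + 3.5 = 12.7

18.5000 + 12.7000i


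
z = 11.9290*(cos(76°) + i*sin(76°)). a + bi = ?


a = 11.9290*cos(76°) = 11.9290*0.24192 = 2.8859
b = 11.9290*sin(76°) = 11.9290*0.9703 = 11.5747

2.8859 + 11.5747i


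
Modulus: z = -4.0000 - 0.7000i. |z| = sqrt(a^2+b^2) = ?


|z| = sqrt((-4)^2 + (-0.7)^2) = sqrt(16 + 0.49) = sqrt(16.49) = 4.0608

|z| = 4.0608


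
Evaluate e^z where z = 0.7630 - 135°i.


e^0.7630 = 2.1447
cos(-135°) = -0.7071
sin(-135°) = -0.7071
Real = 2.1447*(-0.7071) = -1.5165
Imag = 2.1447*(-0.7071) = -1.5165

-1.5165 - 1.5165i


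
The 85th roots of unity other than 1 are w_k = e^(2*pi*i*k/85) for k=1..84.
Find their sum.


With w = e^(2*pi*i/85), all 85 of the 85th roots of unity w^0 = 1, w, ..., w^(84) sum to 0: 1 + w + ... + w^(84) = (1 - w^85)/(1 - w) = 0 since w^85 = 1, w ≠ 1.
Removing the root 1: w + w^2 + ... + w^(84) = 0 - 1 = -1

Sum = -1


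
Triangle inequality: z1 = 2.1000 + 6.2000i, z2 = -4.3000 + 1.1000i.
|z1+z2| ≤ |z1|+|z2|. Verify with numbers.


|z1| = sqrt(2.1^2 + 6.2^2) = sqrt(42.85) = 6.5460
|z2| = sqrt((-4.3)^2 + 1.1^2) = sqrt(19.7) = 4.4385
z1+z2 = -2.2000 + 7.3000i
|z1+z2| = sqrt(58.13) = 7.6243
|z1|+|z2| = 6.5460 + 4.4385 = 10.9845

|z1+z2| = 7.6243 ≤ |z1|+|z2| = 10.9845 (verified)


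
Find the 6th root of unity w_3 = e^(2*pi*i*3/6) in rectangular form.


Angle = 360*3/6 = 180°
a = cos(180°) = -1.0000
b = sin(180°) = 0

-1.0000 + 0i


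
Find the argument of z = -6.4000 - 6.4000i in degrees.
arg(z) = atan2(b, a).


Re = -6.4, Im = -6.4
arg = atan2(-6.4, -6.4) = -135.0000 degrees

arg(z) = -135.0000 degrees


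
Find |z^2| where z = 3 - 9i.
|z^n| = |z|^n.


|z| = sqrt(9+81) = sqrt(90) = 9.4868
|z^2| = |z|^2 = (sqrt(90))^2 = 90

|z^2| = 90


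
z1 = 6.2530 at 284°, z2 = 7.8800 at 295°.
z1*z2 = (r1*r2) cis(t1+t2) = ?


r = 6.2530 * 7.8800 = 49.2736
theta = 284° + 295° = 579° = 219° (mod 360)

49.2736 cis(219°)


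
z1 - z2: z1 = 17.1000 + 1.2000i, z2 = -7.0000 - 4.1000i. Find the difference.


Real: 17.1 + 7 = 24.1
Imag: 1.2 + 4.1 = 5.3

24.1000 + 5.3000i


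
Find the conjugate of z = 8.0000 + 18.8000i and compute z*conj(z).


z_bar = 8.0000 - 18.8000i
z*z_bar = 8^2 + 18.8^2 = 64 + 353.44 = 417.44

z_bar = 8.0000 - 18.8000i, z*z_bar = 417.44


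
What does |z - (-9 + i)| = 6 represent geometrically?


|z - z0| = r is a circle with center z0 and radius r.
Center = (-9, 1), radius = 6

Circle with center (-9, 1) and radius 6


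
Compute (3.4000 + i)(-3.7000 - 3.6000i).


Real = 3.4*(-3.7) - 1*(-3.6) = -12.58 - (-3.6) = -8.98
Imag = 3.4*(-3.6) - (3.7)*1 = -12.24 - (3.7) = -15.94

-8.9800 - 15.9400i


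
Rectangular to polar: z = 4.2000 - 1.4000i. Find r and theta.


r = sqrt(17.64+1.96) = sqrt(19.6) = 4.4272
theta = atan2(-1.4, 4.2) = -18.4349 degrees

r = 4.4272, theta = -18.4349 degrees


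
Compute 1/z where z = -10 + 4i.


|z|^2 = 100+16 = 116
1/z = (-10 - 4i)/116

1/z = -0.0862 - 0.0345i


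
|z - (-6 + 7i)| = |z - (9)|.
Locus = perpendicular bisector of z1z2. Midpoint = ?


Equal distances means the locus is the perpendicular bisector of z1 and z2.
Midpoint = ((-6+9)/2, (7+0)/2) = (1.5000, 3.5000)

Perpendicular bisector through (1.5000, 3.5000)


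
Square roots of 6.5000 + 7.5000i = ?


|z| = sqrt(42.25+56.25) = 9.9247
sqrt((|z|+a)/2) = sqrt((9.9247+6.5)/2) = sqrt(8.2124) = 2.8657
sqrt((|z|-a)/2) = sqrt((9.9247-6.5)/2) = sqrt(1.7124) = 1.3086

±(2.8657 + 1.3086i) i.e. 2.8657 + 1.3086i and -2.8657 - 1.3086i


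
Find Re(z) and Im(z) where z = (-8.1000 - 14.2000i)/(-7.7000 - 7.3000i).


Multiply by conjugate: (-8.1000 - 14.2000i)(-7.7000 + 7.3000i) / ((-7.7)^2 + (-7.3)^2)
Numerator real = -8.1*(-7.7) - (14.2)*(-7.3) = 166.03
Numerator imag = -14.2*(-7.7) - (-8.1)*(-7.3) = 50.21
Denominator = 112.58
Re(z) = 166.03/112.58 = 1.4748
Im(z) = 50.21/112.58 = 0.4460

Re(z) = 1.4748, Im(z) = 0.4460


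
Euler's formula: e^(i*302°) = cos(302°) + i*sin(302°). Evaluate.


cos(302°) = 0.5299
sin(302°) = -0.8480

e^(i*302°) = 0.5299 - 0.8480i


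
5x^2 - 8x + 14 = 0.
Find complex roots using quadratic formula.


disc = (-8)^2 - 4*5*14 = 64 - 280 = -216
sqrt(|disc|) = sqrt(216) = 14.6969
Real part = 8/(2*5) = 0.8000
Imag part = 14.6969/(2*5) = 1.4697

0.8000 ± 1.4697i


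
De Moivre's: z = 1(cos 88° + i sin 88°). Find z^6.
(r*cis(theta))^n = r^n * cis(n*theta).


r^6 = 1^6 = 1
n*theta = 6*88° = 528° = 168° (mod 360)
a = 1*cos(168°) = -0.9781
b = 1*sin(168°) = 0.2079

1 cis(168°) = -0.9781 + 0.2079i


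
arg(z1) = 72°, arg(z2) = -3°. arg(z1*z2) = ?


arg(z1*z2) = 72° - 3° = 69°
Normalized to (-180°, 180°]: 69°

69°


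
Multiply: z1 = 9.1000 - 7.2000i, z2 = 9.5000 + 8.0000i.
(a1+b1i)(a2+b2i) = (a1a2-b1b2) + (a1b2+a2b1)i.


Real = 9.1*9.5 - (-7.2)*8 = 86.45 - (-57.6) = 144.05
Imag = 9.1*8 + 9.5*(-7.2) = 72.8 - (68.4) = 4.4

144.0500 + 4.4000i


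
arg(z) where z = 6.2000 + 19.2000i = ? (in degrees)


Re = 6.2, Im = 19.2
arg = atan2(19.2, 6.2) = 72.1039 degrees

arg(z) = 72.1039 degrees


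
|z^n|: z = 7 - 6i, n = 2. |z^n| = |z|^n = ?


|z| = sqrt(49+36) = sqrt(85) = 9.2195
|z^2| = |z|^2 = (sqrt(85))^2 = 85

|z^2| = 85


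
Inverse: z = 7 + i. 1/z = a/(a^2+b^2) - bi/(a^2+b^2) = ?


|z|^2 = 49+1 = 50
1/z = (7 - 1i)/50

1/z = 0.1400 - 0.0200i


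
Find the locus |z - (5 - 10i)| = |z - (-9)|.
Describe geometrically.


Equal distances means the locus is the perpendicular bisector of z1 and z2.
Midpoint = ((5+(-9))/2, (-10+0)/2) = (-2.0000, -5.0000)

Perpendicular bisector through (-2.0000, -5.0000)


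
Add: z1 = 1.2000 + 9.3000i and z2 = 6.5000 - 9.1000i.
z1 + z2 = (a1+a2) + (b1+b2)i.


Real: 1.2 + 6.5 = 7.7
Imag: 9.3 - 9.1 = 0.2

7.7000 + 0.2000i


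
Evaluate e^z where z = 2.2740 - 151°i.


e^2.2740 = 9.7182
cos(-151°) = -0.87462
sin(-151°) = -0.48481
Real = 9.7182*(-0.87462) = -8.4997
Imag = 9.7182*(-0.48481) = -4.7115

-8.4997 - 4.7115i


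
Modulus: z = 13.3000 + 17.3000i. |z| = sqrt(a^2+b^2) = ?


|z| = sqrt(13.3^2 + 17.3^2) = sqrt(176.89 + 299.29) = sqrt(476.18) = 21.8215

|z| = 21.8215


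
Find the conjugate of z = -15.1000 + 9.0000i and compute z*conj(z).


z_bar = -15.1000 - 9.0000i
z*z_bar = (-15.1)^2 + 9^2 = 228.01 + 81 = 309.01

z_bar = -15.1000 - 9.0000i, z*z_bar = 309.01


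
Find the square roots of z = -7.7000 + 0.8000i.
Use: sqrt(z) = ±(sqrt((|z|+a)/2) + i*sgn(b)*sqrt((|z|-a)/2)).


|z| = sqrt(59.29+0.64) = 7.7414
sqrt((|z|+a)/2) = sqrt((7.7414+(-7.7))/2) = sqrt(0.0207) = 0.1440
sqrt((|z|-a)/2) = sqrt((7.7414-(-7.7))/2) = sqrt(7.7207) = 2.7786

±(0.1440 + 2.7786i) i.e. 0.1440 + 2.7786i and -0.1440 - 2.7786i


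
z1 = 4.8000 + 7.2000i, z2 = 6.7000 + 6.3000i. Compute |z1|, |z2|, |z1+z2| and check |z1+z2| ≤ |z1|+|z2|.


|z1| = sqrt(4.8^2 + 7.2^2) = sqrt(74.88) = 8.6533
|z2| = sqrt(6.7^2 + 6.3^2) = sqrt(84.58) = 9.1967
z1+z2 = 11.5000 + 13.5000i
|z1+z2| = sqrt(314.5) = 17.7341
|z1|+|z2| = 8.6533 + 9.1967 = 17.8500

|z1+z2| = 17.7341 ≤ |z1|+|z2| = 17.8500 (verified)


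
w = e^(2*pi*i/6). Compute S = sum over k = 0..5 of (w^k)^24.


The roots are w_k = w^k with w = e^(2*pi*i/6), and (w^k)^24 = (w^24)^k.
So S = 1 + u + u^2 + ... + u^(5) with u = w^24.
24 = 4*6 + 0, so 24 is a multiple of 6 and u = (w^6)^4 = 1.
Every one of the 6 terms equals 1: S = 6

S = 6


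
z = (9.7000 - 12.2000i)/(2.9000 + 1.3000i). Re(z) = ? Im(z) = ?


Multiply by conjugate: (9.7000 - 12.2000i)(2.9000 - 1.3000i) / (2.9^2 + 1.3^2)
Numerator real = 9.7*2.9 - (12.2)*1.3 = 12.27
Numerator imag = -12.2*2.9 - 9.7*1.3 = -47.99
Denominator = 10.1
Re(z) = 12.27/10.1 = 1.2149
Im(z) = -47.99/10.1 = -4.7515

Re(z) = 1.2149, Im(z) = -4.7515


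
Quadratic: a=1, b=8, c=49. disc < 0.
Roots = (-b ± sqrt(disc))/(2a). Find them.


disc = 8^2 - 4*1*49 = 64 - 196 = -132
sqrt(|disc|) = sqrt(132) = 11.4891
Real part = -8/(2*1) = -4.0000
Imag part = 11.4891/(2*1) = 5.7446

-4.0000 ± 5.7446i


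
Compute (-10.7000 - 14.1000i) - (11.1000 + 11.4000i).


Real: -10.7 - 11.1 = -21.8
Imag: -14.1 - 11.4 = -25.5

-21.8000 - 25.5000i


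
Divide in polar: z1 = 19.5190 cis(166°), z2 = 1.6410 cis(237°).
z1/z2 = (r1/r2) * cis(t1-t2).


r = 19.5190 / 1.6410 = 11.8946
theta = 166° - 237° = -71° = 289° (mod 360)

11.8946 cis(289°)


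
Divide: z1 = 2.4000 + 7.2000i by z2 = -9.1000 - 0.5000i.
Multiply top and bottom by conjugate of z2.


Conjugate of z2 = -9.1000 + 0.5000i
Numerator: (2.4000 + 7.2000i)(-9.1000 + 0.5000i) = -25.4400 - 64.3200i
Denominator: (-9.1)^2 + (-0.5)^2 = 83.06
Result = (-25.4400 - 64.3200i)/83.06

-0.3063 - 0.7744i


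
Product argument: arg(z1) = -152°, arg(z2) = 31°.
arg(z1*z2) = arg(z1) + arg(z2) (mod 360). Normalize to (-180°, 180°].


arg(z1*z2) = -152° + 31° = -121°
Normalized to (-180°, 180°]: -121°

-121°


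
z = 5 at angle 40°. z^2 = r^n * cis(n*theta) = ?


r^2 = 5^2 = 25
n*theta = 2*40° = 80° = 80° (mod 360)
a = 25*cos(80°) = 4.3412
b = 25*sin(80°) = 24.6202

25 cis(80°) = 4.3412 + 24.6202i


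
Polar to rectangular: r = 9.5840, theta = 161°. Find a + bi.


a = 9.5840*cos(161°) = 9.5840*(-0.94552) = -9.0619
b = 9.5840*sin(161°) = 9.5840*0.325568 = 3.1202

-9.0619 + 3.1202i


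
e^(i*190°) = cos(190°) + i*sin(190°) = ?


cos(190°) = -0.9848
sin(190°) = -0.1736

e^(i*190°) = -0.9848 - 0.1736i


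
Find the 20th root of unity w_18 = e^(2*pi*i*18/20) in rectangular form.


Angle = 360*18/20 = 324°
a = cos(324°) = 0.8090
b = sin(324°) = -0.5878

0.8090 - 0.5878i


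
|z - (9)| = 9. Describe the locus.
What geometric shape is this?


|z - z0| = r is a circle with center z0 and radius r.
Center = (9, 0), radius = 9

Circle with center (9, 0) and radius 9


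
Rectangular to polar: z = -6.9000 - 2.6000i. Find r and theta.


r = sqrt(47.61+6.76) = sqrt(54.37) = 7.3736
theta = atan2(-2.6, -6.9) = -159.3530 degrees

r = 7.3736, theta = -159.3530 degrees


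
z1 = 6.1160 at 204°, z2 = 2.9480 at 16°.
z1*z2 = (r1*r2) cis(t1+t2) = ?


r = 6.1160 * 2.9480 = 18.0300
theta = 204° + 16° = 220° = 220° (mod 360)

18.0300 cis(220°)


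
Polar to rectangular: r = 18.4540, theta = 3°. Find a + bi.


a = 18.4540*cos(3°) = 18.4540*0.99863 = 18.4287
b = 18.4540*sin(3°) = 18.4540*0.052336 = 0.9658

18.4287 + 0.9658i


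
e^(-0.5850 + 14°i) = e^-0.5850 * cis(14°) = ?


e^-0.5850 = 0.5571
cos(14°) = 0.9703
sin(14°) = 0.2419
Real = 0.5571*0.9703 = 0.5406
Imag = 0.5571*0.2419 = 0.1348

0.5406 + 0.1348i


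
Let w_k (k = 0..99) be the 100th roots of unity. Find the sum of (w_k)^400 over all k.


The roots are w_k = w^k with w = e^(2*pi*i/100), and (w^k)^400 = (w^400)^k.
So S = 1 + u + u^2 + ... + u^(99) with u = w^400.
400 = 4*100 + 0, so 400 is a multiple of 100 and u = (w^100)^4 = 1.
Every one of the 100 terms equals 1: S = 100

S = 100


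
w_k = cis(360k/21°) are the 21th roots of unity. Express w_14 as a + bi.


Angle = 360*14/21 = 240°
a = cos(240°) = -0.5000
b = sin(240°) = -0.8660

-0.5000 - 0.8660i


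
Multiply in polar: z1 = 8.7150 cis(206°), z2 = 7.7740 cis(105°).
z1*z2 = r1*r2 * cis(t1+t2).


r = 8.7150 * 7.7740 = 67.7504
theta = 206° + 105° = 311° = 311° (mod 360)

67.7504 cis(311°)


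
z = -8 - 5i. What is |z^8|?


|z| = sqrt(64+25) = sqrt(89) = 9.4340
|z^8| = |z|^8 = (sqrt(89))^8 = 89^4 = 62742241

|z^8| = 62742241


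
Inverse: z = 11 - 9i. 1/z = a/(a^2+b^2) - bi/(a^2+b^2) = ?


|z|^2 = 121+81 = 202
1/z = (11 + 9i)/202

1/z = 0.0545 + 0.0446i


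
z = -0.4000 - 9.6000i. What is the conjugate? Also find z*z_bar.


z_bar = -0.4000 + 9.6000i
z*z_bar = (-0.4)^2 + (-9.6)^2 = 0.16 + 92.16 = 92.32

z_bar = -0.4000 + 9.6000i, z*z_bar = 92.32


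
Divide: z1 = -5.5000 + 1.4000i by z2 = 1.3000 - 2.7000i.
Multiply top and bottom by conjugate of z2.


Conjugate of z2 = 1.3000 + 2.7000i
Numerator: (-5.5000 + 1.4000i)(1.3000 + 2.7000i) = -10.9300 - 13.0300i
Denominator: 1.3^2 + (-2.7)^2 = 8.98
Result = (-10.9300 - 13.0300i)/8.98

-1.2171 - 1.4510i


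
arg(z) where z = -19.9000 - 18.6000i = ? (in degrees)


Re = -19.9, Im = -18.6
arg = atan2(-18.6, -19.9) = -136.9339 degrees

arg(z) = -136.9339 degrees


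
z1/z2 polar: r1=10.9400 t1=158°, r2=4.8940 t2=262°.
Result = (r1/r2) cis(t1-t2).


r = 10.9400 / 4.8940 = 2.2354
theta = 158° - 262° = -104° = 256° (mod 360)

2.2354 cis(256°)


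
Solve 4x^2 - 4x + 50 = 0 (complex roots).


disc = (-4)^2 - 4*4*50 = 16 - 800 = -784
sqrt(|disc|) = sqrt(784) = 28.0000
Real part = 4/(2*4) = 0.5000
Imag part = 28.0000/(2*4) = 3.5000

0.5000 ± 3.5000i


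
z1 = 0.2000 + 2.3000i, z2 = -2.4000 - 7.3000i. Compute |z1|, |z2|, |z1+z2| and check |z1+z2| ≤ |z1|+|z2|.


|z1| = sqrt(0.2^2 + 2.3^2) = sqrt(5.33) = 2.3087
|z2| = sqrt((-2.4)^2 + (-7.3)^2) = sqrt(59.05) = 7.6844
z1+z2 = -2.2000 - 5.0000i
|z1+z2| = sqrt(29.84) = 5.4626
|z1|+|z2| = 2.3087 + 7.6844 = 9.9931

|z1+z2| = 5.4626 ≤ |z1|+|z2| = 9.9931 (verified)


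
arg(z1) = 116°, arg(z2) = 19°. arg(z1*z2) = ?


arg(z1*z2) = 116° + 19° = 135°
Normalized to (-180°, 180°]: 135°

135°


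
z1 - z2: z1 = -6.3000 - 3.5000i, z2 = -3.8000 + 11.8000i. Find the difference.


Real: -6.3 + 3.8 = -2.5
Imag: -3.5 - 11.8 = -15.3

-2.5000 - 15.3000i


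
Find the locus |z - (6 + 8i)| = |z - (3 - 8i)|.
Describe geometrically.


Equal distances means the locus is the perpendicular bisector of z1 and z2.
Midpoint = ((6+3)/2, (8+(-8))/2) = (4.5000, 0)

Perpendicular bisector through (4.5000, 0)


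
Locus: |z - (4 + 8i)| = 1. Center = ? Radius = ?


|z - z0| = r is a circle with center z0 and radius r.
Center = (4, 8), radius = 1

Circle with center (4, 8) and radius 1


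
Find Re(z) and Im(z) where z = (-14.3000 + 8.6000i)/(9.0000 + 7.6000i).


Multiply by conjugate: (-14.3000 + 8.6000i)(9.0000 - 7.6000i) / (9^2 + 7.6^2)
Numerator real = -14.3*9 + 8.6*7.6 = -63.34
Numerator imag = 8.6*9 - (-14.3)*7.6 = 186.08
Denominator = 138.76
Re(z) = -63.34/138.76 = -0.4565
Im(z) = 186.08/138.76 = 1.3410

Re(z) = -0.4565, Im(z) = 1.3410


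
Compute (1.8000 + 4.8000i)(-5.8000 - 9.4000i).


Real = 1.8*(-5.8) - 4.8*(-9.4) = -10.44 - (-45.12) = 34.68
Imag = 1.8*(-9.4) - (5.8)*4.8 = -16.92 - (27.84) = -44.76

34.6800 - 44.7600i


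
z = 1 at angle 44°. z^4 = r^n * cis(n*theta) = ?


r^4 = 1^4 = 1
n*theta = 4*44° = 176° = 176° (mod 360)
a = 1*cos(176°) = -0.9976
b = 1*sin(176°) = 0.0698

1 cis(176°) = -0.9976 + 0.0698i


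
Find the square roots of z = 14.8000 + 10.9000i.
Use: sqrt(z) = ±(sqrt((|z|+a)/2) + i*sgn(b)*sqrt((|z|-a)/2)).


|z| = sqrt(219.04+118.81) = 18.3807
sqrt((|z|+a)/2) = sqrt((18.3807+14.8)/2) = sqrt(16.5903) = 4.0731
sqrt((|z|-a)/2) = sqrt((18.3807-14.8)/2) = sqrt(1.7903) = 1.3380

±(4.0731 + 1.3380i) i.e. 4.0731 + 1.3380i and -4.0731 - 1.3380i


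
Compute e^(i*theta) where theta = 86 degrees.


cos(86°) = 0.0698
sin(86°) = 0.9976

e^(i*86°) = 0.0698 + 0.9976i


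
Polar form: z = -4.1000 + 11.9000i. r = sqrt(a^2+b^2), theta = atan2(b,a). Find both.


r = sqrt(16.81+141.61) = sqrt(158.42) = 12.5865
theta = atan2(11.9, -4.1) = 109.0108 degrees

r = 12.5865, theta = 109.0108 degrees


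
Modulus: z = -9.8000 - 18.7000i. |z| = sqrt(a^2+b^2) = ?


|z| = sqrt((-9.8)^2 + (-18.7)^2) = sqrt(96.04 + 349.69) = sqrt(445.73) = 21.1123

|z| = 21.1123


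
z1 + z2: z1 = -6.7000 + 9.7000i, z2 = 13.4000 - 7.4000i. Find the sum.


Real: -6.7 + 13.4 = 6.7
Imag: 9.7 - 7.4 = 2.3

6.7000 + 2.3000i


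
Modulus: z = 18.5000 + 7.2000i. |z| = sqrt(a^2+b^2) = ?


|z| = sqrt(18.5^2 + 7.2^2) = sqrt(342.25 + 51.84) = sqrt(394.09) = 19.8517

|z| = 19.8517


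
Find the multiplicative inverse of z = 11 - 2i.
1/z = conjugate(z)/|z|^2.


|z|^2 = 121+4 = 125
1/z = (11 + 2i)/125

1/z = 0.0880 + 0.0160i


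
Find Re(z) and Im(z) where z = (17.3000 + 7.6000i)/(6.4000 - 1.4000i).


Multiply by conjugate: (17.3000 + 7.6000i)(6.4000 + 1.4000i) / (6.4^2 + (-1.4)^2)
Numerator real = 17.3*6.4 + 7.6*(-1.4) = 100.08
Numerator imag = 7.6*6.4 - 17.3*(-1.4) = 72.86
Denominator = 42.92
Re(z) = 100.08/42.92 = 2.3318
Im(z) = 72.86/42.92 = 1.6976

Re(z) = 2.3318, Im(z) = 1.6976


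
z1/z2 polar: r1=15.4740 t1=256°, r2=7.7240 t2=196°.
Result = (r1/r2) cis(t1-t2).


r = 15.4740 / 7.7240 = 2.0034
theta = 256° - 196° = 60° = 60° (mod 360)

2.0034 cis(60°)


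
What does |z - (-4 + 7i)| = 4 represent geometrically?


|z - z0| = r is a circle with center z0 and radius r.
Center = (-4, 7), radius = 4

Circle with center (-4, 7) and radius 4


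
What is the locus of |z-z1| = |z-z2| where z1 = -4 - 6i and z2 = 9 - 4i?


Equal distances means the locus is the perpendicular bisector of z1 and z2.
Midpoint = ((-4+9)/2, (-6+(-4))/2) = (2.5000, -5.0000)

Perpendicular bisector through (2.5000, -5.0000)


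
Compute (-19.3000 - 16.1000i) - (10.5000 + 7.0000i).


Real: -19.3 - 10.5 = -29.8
Imag: -16.1 - 7 = -23.1

-29.8000 - 23.1000i


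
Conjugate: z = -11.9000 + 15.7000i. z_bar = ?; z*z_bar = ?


z_bar = -11.9000 - 15.7000i
z*z_bar = (-11.9)^2 + 15.7^2 = 141.61 + 246.49 = 388.1

z_bar = -11.9000 - 15.7000i, z*z_bar = 388.1


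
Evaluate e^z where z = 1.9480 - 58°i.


e^1.9480 = 7.01464
cos(-58°) = 0.52992
sin(-58°) = -0.84805
Real = 7.01464*0.52992 = 3.7172
Imag = 7.01464*(-0.84805) = -5.9488

3.7172 - 5.9488i


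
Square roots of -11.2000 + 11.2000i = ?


|z| = sqrt(125.44+125.44) = 15.8392
sqrt((|z|+a)/2) = sqrt((15.8392+(-11.2))/2) = sqrt(2.3196) = 1.5230
sqrt((|z|-a)/2) = sqrt((15.8392-(-11.2))/2) = sqrt(13.5196) = 3.6769

±(1.5230 + 3.6769i) i.e. 1.5230 + 3.6769i and -1.5230 - 3.6769i


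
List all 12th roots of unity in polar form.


The 12th roots of unity are cis(360k/12°) for k=0..11
Angle step = 360/12 = 30°
Primitive root: cis(30°)
Primitive root = 0.8660 + 0.5000i

12 roots at angles: 0°, 30°, 60°, 90°, 120°, 150°, 180°, 210°, 240°, 270°, 300°, 330°


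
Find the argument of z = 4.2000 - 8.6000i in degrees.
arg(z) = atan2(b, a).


Re = 4.2, Im = -8.6
arg = atan2(-8.6, 4.2) = -63.9704 degrees

arg(z) = -63.9704 degrees


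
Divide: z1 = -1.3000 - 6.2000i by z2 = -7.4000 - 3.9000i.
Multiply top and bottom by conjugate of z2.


Conjugate of z2 = -7.4000 + 3.9000i
Numerator: (-1.3000 - 6.2000i)(-7.4000 + 3.9000i) = 33.8000 + 40.8100i
Denominator: (-7.4)^2 + (-3.9)^2 = 69.97
Result = (33.8000 + 40.8100i)/69.97

0.4831 + 0.5832i


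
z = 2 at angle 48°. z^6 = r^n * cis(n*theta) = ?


r^6 = 2^6 = 64
n*theta = 6*48° = 288° = 288° (mod 360)
a = 64*cos(288°) = 19.7771
b = 64*sin(288°) = -60.8676

64 cis(288°) = 19.7771 - 60.8676i


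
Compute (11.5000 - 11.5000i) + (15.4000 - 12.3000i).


Real: 11.5 + 15.4 = 26.9
Imag: -11.5 - 12.3 = -23.8

26.9000 - 23.8000i


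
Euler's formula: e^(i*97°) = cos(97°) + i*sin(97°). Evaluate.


cos(97°) = -0.1219
sin(97°) = 0.9925

e^(i*97°) = -0.1219 + 0.9925i


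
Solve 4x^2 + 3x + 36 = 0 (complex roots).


disc = 3^2 - 4*4*36 = 9 - 576 = -567
sqrt(|disc|) = sqrt(567) = 23.8118
Real part = -3/(2*4) = -0.3750
Imag part = 23.8118/(2*4) = 2.9765

-0.3750 ± 2.9765i


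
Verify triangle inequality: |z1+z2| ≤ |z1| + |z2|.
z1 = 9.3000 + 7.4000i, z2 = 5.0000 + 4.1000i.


|z1| = sqrt(9.3^2 + 7.4^2) = sqrt(141.25) = 11.8849
|z2| = sqrt(5^2 + 4.1^2) = sqrt(41.81) = 6.4661
z1+z2 = 14.3000 + 11.5000i
|z1+z2| = sqrt(336.74) = 18.3505
|z1|+|z2| = 11.8849 + 6.4661 = 18.3510

|z1+z2| = 18.3505 ≤ |z1|+|z2| = 18.3510 (verified)


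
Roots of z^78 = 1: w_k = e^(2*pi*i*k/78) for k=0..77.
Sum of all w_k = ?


The sum of all 78th roots of unity is 0.
Geometric series: (1 - w^78)/(1 - w) = (1-1)/(1-w) = 0 since w^78 = 1, w ≠ 1.
Alternatively: coefficient of z^77 in z^78 - 1 is 0.

0


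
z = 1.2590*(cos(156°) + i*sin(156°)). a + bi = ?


a = 1.2590*cos(156°) = 1.2590*(-0.91355) = -1.1502
b = 1.2590*sin(156°) = 1.2590*0.40674 = 0.5121

-1.1502 + 0.5121i


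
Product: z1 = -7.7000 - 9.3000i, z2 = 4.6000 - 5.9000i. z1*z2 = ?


Real = -7.7*4.6 - (-9.3)*(-5.9) = -35.42 - 54.87 = -90.29
Imag = -7.7*(-5.9) + 4.6*(-9.3) = 45.43 - (42.78) = 2.65

-90.2900 + 2.6500i


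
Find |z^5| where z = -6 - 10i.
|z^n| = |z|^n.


|z| = sqrt(36+100) = sqrt(136) = 11.6619
|z^5| = |z|^5 = (sqrt(136))^5 = 136^2 * sqrt(136) = 18496*sqrt(136)

|z^5| = 18496*sqrt(136) ≈ 215698.5725


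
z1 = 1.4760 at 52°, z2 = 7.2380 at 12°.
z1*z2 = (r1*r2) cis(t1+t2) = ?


r = 1.4760 * 7.2380 = 10.6833
theta = 52° + 12° = 64° = 64° (mod 360)

10.6833 cis(64°)


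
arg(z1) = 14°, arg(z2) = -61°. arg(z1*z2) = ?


arg(z1*z2) = 14° - 61° = -47°
Normalized to (-180°, 180°]: -47°

-47°


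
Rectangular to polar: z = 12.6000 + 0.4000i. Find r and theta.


r = sqrt(158.76+0.16) = sqrt(158.92) = 12.6063
theta = atan2(0.4, 12.6) = 1.8183 degrees

r = 12.6063, theta = 1.8183 degrees


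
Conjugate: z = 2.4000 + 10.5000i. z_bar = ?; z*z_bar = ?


z_bar = 2.4000 - 10.5000i
z*z_bar = 2.4^2 + 10.5^2 = 5.76 + 110.25 = 116.01

z_bar = 2.4000 - 10.5000i, z*z_bar = 116.01


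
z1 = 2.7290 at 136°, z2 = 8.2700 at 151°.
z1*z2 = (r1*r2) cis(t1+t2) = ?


r = 2.7290 * 8.2700 = 22.5688
theta = 136° + 151° = 287° = 287° (mod 360)

22.5688 cis(287°)


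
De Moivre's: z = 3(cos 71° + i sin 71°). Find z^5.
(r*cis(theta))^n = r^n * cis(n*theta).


r^5 = 3^5 = 243
n*theta = 5*71° = 355° = 355° (mod 360)
a = 243*cos(355°) = 242.0753
b = 243*sin(355°) = -21.1788

243 cis(355°) = 242.0753 - 21.1788i


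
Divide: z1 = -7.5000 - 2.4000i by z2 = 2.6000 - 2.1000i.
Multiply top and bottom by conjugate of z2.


Conjugate of z2 = 2.6000 + 2.1000i
Numerator: (-7.5000 - 2.4000i)(2.6000 + 2.1000i) = -14.4600 - 21.9900i
Denominator: 2.6^2 + (-2.1)^2 = 11.17
Result = (-14.4600 - 21.9900i)/11.17

-1.2945 - 1.9687i


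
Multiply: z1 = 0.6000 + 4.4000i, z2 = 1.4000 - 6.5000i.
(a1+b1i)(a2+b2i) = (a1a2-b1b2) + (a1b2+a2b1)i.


Real = 0.6*1.4 - 4.4*(-6.5) = 0.84 - (-28.6) = 29.44
Imag = 0.6*(-6.5) + 1.4*4.4 = -3.9 + 6.16 = 2.26

29.4400 + 2.2600i


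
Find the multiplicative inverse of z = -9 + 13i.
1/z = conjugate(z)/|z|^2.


|z|^2 = 81+169 = 250
1/z = (-9 - 13i)/250

1/z = -0.0360 - 0.0520i


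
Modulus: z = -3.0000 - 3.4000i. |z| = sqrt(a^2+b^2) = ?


|z| = sqrt((-3)^2 + (-3.4)^2) = sqrt(9 + 11.56) = sqrt(20.56) = 4.5343

|z| = 4.5343


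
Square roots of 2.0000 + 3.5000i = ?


|z| = sqrt(4+12.25) = 4.0311
sqrt((|z|+a)/2) = sqrt((4.0311+2)/2) = sqrt(3.0156) = 1.7365
sqrt((|z|-a)/2) = sqrt((4.0311-2)/2) = sqrt(1.0156) = 1.0078

±(1.7365 + 1.0078i) i.e. 1.7365 + 1.0078i and -1.7365 - 1.0078i


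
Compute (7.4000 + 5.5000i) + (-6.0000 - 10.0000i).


Real: 7.4 - 6 = 1.4
Imag: 5.5 - 10 = -4.5

1.4000 - 4.5000i


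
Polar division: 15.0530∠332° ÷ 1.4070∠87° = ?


r = 15.0530 / 1.4070 = 10.6986
theta = 332° - 87° = 245° = 245° (mod 360)

10.6986 cis(245°)


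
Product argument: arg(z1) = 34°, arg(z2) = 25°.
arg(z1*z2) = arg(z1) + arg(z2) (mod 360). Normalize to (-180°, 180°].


arg(z1*z2) = 34° + 25° = 59°
Normalized to (-180°, 180°]: 59°

59°


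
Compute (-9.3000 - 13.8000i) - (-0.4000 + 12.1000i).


Real: -9.3 + 0.4 = -8.9
Imag: -13.8 - 12.1 = -25.9

-8.9000 - 25.9000i


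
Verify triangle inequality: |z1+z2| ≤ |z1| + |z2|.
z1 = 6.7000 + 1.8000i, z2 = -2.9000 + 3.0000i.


|z1| = sqrt(6.7^2 + 1.8^2) = sqrt(48.13) = 6.9376
|z2| = sqrt((-2.9)^2 + 3^2) = sqrt(17.41) = 4.1725
z1+z2 = 3.8000 + 4.8000i
|z1+z2| = sqrt(37.48) = 6.1221
|z1|+|z2| = 6.9376 + 4.1725 = 11.1101

|z1+z2| = 6.1221 ≤ |z1|+|z2| = 11.1101 (verified)


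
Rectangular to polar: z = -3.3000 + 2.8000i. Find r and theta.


r = sqrt(10.89+7.84) = sqrt(18.73) = 4.3278
theta = atan2(2.8, -3.3) = 139.6859 degrees

r = 4.3278, theta = 139.6859 degrees


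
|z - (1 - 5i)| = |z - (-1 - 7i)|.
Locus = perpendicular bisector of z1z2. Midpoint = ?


Equal distances means the locus is the perpendicular bisector of z1 and z2.
Midpoint = ((1+(-1))/2, (-5+(-7))/2) = (0, -6.0000)

Perpendicular bisector through (0, -6.0000)


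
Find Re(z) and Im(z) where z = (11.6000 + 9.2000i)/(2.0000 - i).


Multiply by conjugate: (11.6000 + 9.2000i)(2.0000 + i) / (2^2 + (-1)^2)
Numerator real = 11.6*2 + 9.2*(-1) = 14
Numerator imag = 9.2*2 - 11.6*(-1) = 30
Denominator = 5
Re(z) = 14/5 = 2.8000
Im(z) = 30/5 = 6.0000

Re(z) = 2.8000, Im(z) = 6.0000


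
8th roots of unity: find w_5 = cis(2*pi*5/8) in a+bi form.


Angle = 360*5/8 = 225°
a = cos(225°) = -0.7071
b = sin(225°) = -0.7071

-0.7071 - 0.7071i


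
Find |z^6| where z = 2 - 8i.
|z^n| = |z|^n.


|z| = sqrt(4+64) = sqrt(68) = 8.2462
|z^6| = |z|^6 = (sqrt(68))^6 = 68^3 = 314432

|z^6| = 314432


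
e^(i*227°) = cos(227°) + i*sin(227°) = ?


cos(227°) = -0.6820
sin(227°) = -0.7314

e^(i*227°) = -0.6820 - 0.7314i


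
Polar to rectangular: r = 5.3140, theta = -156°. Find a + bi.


a = 5.3140*cos(-156°) = 5.3140*(-0.91355) = -4.8546
b = 5.3140*sin(-156°) = 5.3140*(-0.40674) = -2.1614

-4.8546 - 2.1614i


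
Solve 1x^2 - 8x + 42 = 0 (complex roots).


disc = (-8)^2 - 4*1*42 = 64 - 168 = -104
sqrt(|disc|) = sqrt(104) = 10.1980
Real part = 8/(2*1) = 4.0000
Imag part = 10.1980/(2*1) = 5.0990

4.0000 ± 5.0990i


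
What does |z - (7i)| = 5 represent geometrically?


|z - z0| = r is a circle with center z0 and radius r.
Center = (0, 7), radius = 5

Circle with center (0, 7) and radius 5


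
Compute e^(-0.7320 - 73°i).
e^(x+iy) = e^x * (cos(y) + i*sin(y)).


e^-0.7320 = 0.4809
cos(-73°) = 0.2924
sin(-73°) = -0.9563
Real = 0.4809*0.2924 = 0.1406
Imag = 0.4809*(-0.9563) = -0.4599

0.1406 - 0.4599i


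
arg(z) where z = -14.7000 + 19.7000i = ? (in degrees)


Re = -14.7, Im = 19.7
arg = atan2(19.7, -14.7) = 126.7300 degrees

arg(z) = 126.7300 degrees


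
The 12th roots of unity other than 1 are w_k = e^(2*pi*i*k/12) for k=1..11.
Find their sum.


With w = e^(2*pi*i/12), all 12 of the 12th roots of unity w^0 = 1, w, ..., w^(11) sum to 0: 1 + w + ... + w^(11) = (1 - w^12)/(1 - w) = 0 since w^12 = 1, w ≠ 1.
Removing the root 1: w + w^2 + ... + w^(11) = 0 - 1 = -1

Sum = -1


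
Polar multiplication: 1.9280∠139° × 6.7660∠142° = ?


r = 1.9280 * 6.7660 = 13.0448
theta = 139° + 142° = 281° = 281° (mod 360)

13.0448 cis(281°)


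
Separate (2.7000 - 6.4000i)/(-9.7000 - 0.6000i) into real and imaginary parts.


Multiply by conjugate: (2.7000 - 6.4000i)(-9.7000 + 0.6000i) / ((-9.7)^2 + (-0.6)^2)
Numerator real = 2.7*(-9.7) - (6.4)*(-0.6) = -22.35
Numerator imag = -6.4*(-9.7) - 2.7*(-0.6) = 63.7
Denominator = 94.45
Re(z) = -22.35/94.45 = -0.2366
Im(z) = 63.7/94.45 = 0.6744

Re(z) = -0.2366, Im(z) = 0.6744


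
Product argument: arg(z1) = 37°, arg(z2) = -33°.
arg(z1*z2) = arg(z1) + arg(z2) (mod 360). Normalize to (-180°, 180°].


arg(z1*z2) = 37° - 33° = 4°
Normalized to (-180°, 180°]: 4°

4°


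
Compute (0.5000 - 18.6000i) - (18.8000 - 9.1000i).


Real: 0.5 - 18.8 = -18.3
Imag: -18.6 + 9.1 = -9.5

-18.3000 - 9.5000i


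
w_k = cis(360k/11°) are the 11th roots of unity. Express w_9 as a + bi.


Angle = 360*9/11 = 294.5455°
a = cos(294.5455°) = 0.4154
b = sin(294.5455°) = -0.9096

0.4154 - 0.9096i


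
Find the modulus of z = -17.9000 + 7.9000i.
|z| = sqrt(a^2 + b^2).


|z| = sqrt((-17.9)^2 + 7.9^2) = sqrt(320.41 + 62.41) = sqrt(382.82) = 19.5658

|z| = 19.5658


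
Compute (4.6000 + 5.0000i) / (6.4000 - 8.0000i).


Conjugate of z2 = 6.4000 + 8.0000i
Numerator: (4.6000 + 5.0000i)(6.4000 + 8.0000i) = -10.5600 + 68.8000i
Denominator: 6.4^2 + (-8)^2 = 104.96
Result = (-10.5600 + 68.8000i)/104.96

-0.1006 + 0.6555i


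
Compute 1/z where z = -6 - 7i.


|z|^2 = 36+49 = 85
1/z = (-6 + 7i)/85

1/z = -0.0706 + 0.0824i


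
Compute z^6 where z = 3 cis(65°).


r^6 = 3^6 = 729
n*theta = 6*65° = 390° = 30° (mod 360)
a = 729*cos(30°) = 631.3325
b = 729*sin(30°) = 364.5000

729 cis(30°) = 631.3325 + 364.5000i


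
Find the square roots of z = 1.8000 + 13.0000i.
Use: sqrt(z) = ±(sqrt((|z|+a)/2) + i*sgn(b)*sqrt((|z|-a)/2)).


|z| = sqrt(3.24+169) = 13.1240
sqrt((|z|+a)/2) = sqrt((13.1240+1.8)/2) = sqrt(7.4620) = 2.7317
sqrt((|z|-a)/2) = sqrt((13.1240-1.8)/2) = sqrt(5.6620) = 2.3795

±(2.7317 + 2.3795i) i.e. 2.7317 + 2.3795i and -2.7317 - 2.3795i


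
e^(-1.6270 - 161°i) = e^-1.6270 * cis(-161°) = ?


e^-1.6270 = 0.1965
cos(-161°) = -0.9455
sin(-161°) = -0.3256
Real = 0.1965*(-0.9455) = -0.1858
Imag = 0.1965*(-0.3256) = -0.0640

-0.1858 - 0.0640i


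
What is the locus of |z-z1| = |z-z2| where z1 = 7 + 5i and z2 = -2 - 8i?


Equal distances means the locus is the perpendicular bisector of z1 and z2.
Midpoint = ((7+(-2))/2, (5+(-8))/2) = (2.5000, -1.5000)

Perpendicular bisector through (2.5000, -1.5000)


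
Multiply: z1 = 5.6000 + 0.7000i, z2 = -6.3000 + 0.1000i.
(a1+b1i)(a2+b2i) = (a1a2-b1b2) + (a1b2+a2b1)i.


Real = 5.6*(-6.3) - 0.7*0.1 = -35.28 - 0.07 = -35.35
Imag = 5.6*0.1 - (6.3)*0.7 = 0.56 - (4.41) = -3.85

-35.3500 - 3.8500i


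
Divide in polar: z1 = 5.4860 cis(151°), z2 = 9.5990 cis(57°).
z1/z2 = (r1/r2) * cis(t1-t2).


r = 5.4860 / 9.5990 = 0.5715
theta = 151° - 57° = 94° = 94° (mod 360)

0.5715 cis(94°)


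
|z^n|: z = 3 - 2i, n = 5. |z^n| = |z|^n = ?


|z| = sqrt(9+4) = sqrt(13) = 3.6056
|z^5| = |z|^5 = (sqrt(13))^5 = 13^2 * sqrt(13) = 169*sqrt(13)

|z^5| = 169*sqrt(13) ≈ 609.3382


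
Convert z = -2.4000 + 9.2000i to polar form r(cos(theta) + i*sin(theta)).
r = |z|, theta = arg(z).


r = sqrt(5.76+84.64) = sqrt(90.4) = 9.5079
theta = atan2(9.2, -2.4) = 104.6209 degrees

r = 9.5079, theta = 104.6209 degrees


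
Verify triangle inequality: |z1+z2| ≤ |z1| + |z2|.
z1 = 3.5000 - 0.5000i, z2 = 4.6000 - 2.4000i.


|z1| = sqrt(3.5^2 + (-0.5)^2) = sqrt(12.5) = 3.5355
|z2| = sqrt(4.6^2 + (-2.4)^2) = sqrt(26.92) = 5.1884
z1+z2 = 8.1000 - 2.9000i
|z1+z2| = sqrt(74.02) = 8.6035
|z1|+|z2| = 3.5355 + 5.1884 = 8.7239

|z1+z2| = 8.6035 ≤ |z1|+|z2| = 8.7239 (verified)


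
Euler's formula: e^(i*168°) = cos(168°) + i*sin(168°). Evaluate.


cos(168°) = -0.9781
sin(168°) = 0.2079

e^(i*168°) = -0.9781 + 0.2079i


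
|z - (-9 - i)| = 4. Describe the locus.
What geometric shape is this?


|z - z0| = r is a circle with center z0 and radius r.
Center = (-9, -1), radius = 4

Circle with center (-9, -1) and radius 4


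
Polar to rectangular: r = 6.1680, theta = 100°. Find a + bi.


a = 6.1680*cos(100°) = 6.1680*(-0.17365) = -1.0711
b = 6.1680*sin(100°) = 6.1680*0.98481 = 6.0743

-1.0711 + 6.0743i


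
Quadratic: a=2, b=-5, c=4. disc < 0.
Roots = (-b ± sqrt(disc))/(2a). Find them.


disc = (-5)^2 - 4*2*4 = 25 - 32 = -7
sqrt(|disc|) = sqrt(7) = 2.6458
Real part = 5/(2*2) = 1.2500
Imag part = 2.6458/(2*2) = 0.6614

1.2500 ± 0.6614i


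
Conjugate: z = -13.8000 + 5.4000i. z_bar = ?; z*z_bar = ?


z_bar = -13.8000 - 5.4000i
z*z_bar = (-13.8)^2 + 5.4^2 = 190.44 + 29.16 = 219.6

z_bar = -13.8000 - 5.4000i, z*z_bar = 219.6


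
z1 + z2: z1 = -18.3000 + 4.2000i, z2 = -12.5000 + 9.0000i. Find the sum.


Real: -18.3 - 12.5 = -30.8
Imag: 4.2 + 9 = 13.2

-30.8000 + 13.2000i


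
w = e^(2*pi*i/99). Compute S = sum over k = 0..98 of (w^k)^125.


The roots are w_k = w^k with w = e^(2*pi*i/99), and (w^k)^125 = (w^125)^k.
So S = 1 + u + u^2 + ... + u^(98) with u = w^125.
125 = 1*99 + 26, so 125 is not a multiple of 99: u = (w^99)^1 * w^26 = w^26 ≠ 1 (w is a primitive 99th root), while u^99 = (w^99)^125 = 1.
Geometric series: S = (1 - u^99)/(1 - u) = (1 - 1)/(1 - u) = 0

S = 0


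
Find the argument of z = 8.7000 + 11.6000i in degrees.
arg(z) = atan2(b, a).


Re = 8.7, Im = 11.6
arg = atan2(11.6, 8.7) = 53.1301 degrees

arg(z) = 53.1301 degrees


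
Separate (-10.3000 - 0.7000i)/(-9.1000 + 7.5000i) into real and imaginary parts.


Multiply by conjugate: (-10.3000 - 0.7000i)(-9.1000 - 7.5000i) / ((-9.1)^2 + 7.5^2)
Numerator real = -10.3*(-9.1) - (0.7)*7.5 = 88.48
Numerator imag = -0.7*(-9.1) - (-10.3)*7.5 = 83.62
Denominator = 139.06
Re(z) = 88.48/139.06 = 0.6363
Im(z) = 83.62/139.06 = 0.6013

Re(z) = 0.6363, Im(z) = 0.6013


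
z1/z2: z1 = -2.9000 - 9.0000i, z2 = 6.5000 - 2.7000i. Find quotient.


Conjugate of z2 = 6.5000 + 2.7000i
Numerator: (-2.9000 - 9.0000i)(6.5000 + 2.7000i) = 5.4500 - 66.3300i
Denominator: 6.5^2 + (-2.7)^2 = 49.54
Result = (5.4500 - 66.3300i)/49.54

0.1100 - 1.3389i


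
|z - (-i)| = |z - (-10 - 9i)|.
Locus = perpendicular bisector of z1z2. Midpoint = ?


Equal distances means the locus is the perpendicular bisector of z1 and z2.
Midpoint = ((0+(-10))/2, (-1+(-9))/2) = (-5.0000, -5.0000)

Perpendicular bisector through (-5.0000, -5.0000)


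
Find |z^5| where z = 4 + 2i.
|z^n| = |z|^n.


|z| = sqrt(16+4) = sqrt(20) = 4.4721
|z^5| = |z|^5 = (sqrt(20))^5 = 20^2 * sqrt(20) = 400*sqrt(20)

|z^5| = 400*sqrt(20) ≈ 1788.8544


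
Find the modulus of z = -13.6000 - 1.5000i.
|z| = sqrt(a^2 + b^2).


|z| = sqrt((-13.6)^2 + (-1.5)^2) = sqrt(184.96 + 2.25) = sqrt(187.21) = 13.6825

|z| = 13.6825


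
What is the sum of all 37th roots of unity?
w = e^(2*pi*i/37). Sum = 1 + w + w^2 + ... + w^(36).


The sum of all 37th roots of unity is 0.
Geometric series: (1 - w^37)/(1 - w) = (1-1)/(1-w) = 0 since w^37 = 1, w ≠ 1.
Alternatively: coefficient of z^36 in z^37 - 1 is 0.

0


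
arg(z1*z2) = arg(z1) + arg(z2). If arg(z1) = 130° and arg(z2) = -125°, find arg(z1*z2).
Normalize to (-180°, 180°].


arg(z1*z2) = 130° - 125° = 5°
Normalized to (-180°, 180°]: 5°

5°


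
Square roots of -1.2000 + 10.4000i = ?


|z| = sqrt(1.44+108.16) = 10.4690
sqrt((|z|+a)/2) = sqrt((10.4690+(-1.2))/2) = sqrt(4.6345) = 2.1528
sqrt((|z|-a)/2) = sqrt((10.4690-(-1.2))/2) = sqrt(5.8345) = 2.4155

±(2.1528 + 2.4155i) i.e. 2.1528 + 2.4155i and -2.1528 - 2.4155i


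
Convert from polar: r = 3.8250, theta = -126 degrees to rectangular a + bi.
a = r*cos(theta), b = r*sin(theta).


a = 3.8250*cos(-126°) = 3.8250*(-0.5878) = -2.2483
b = 3.8250*sin(-126°) = 3.8250*(-0.80902) = -3.0945

-2.2483 - 3.0945i


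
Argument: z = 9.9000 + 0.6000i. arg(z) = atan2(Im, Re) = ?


Re = 9.9, Im = 0.6
arg = atan2(0.6, 9.9) = 3.4682 degrees

arg(z) = 3.4682 degrees


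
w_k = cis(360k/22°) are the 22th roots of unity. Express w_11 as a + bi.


Angle = 360*11/22 = 180°
a = cos(180°) = -1.0000
b = sin(180°) = 0

-1.0000 + 0i


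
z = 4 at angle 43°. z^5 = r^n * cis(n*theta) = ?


r^5 = 4^5 = 1024
n*theta = 5*43° = 215° = 215° (mod 360)
a = 1024*cos(215°) = -838.8117
b = 1024*sin(215°) = -587.3423

1024 cis(215°) = -838.8117 - 587.3423i


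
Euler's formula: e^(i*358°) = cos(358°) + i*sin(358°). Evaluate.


cos(358°) = 0.9994
sin(358°) = -0.0349

e^(i*358°) = 0.9994 - 0.0349i


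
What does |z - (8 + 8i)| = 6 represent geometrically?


|z - z0| = r is a circle with center z0 and radius r.
Center = (8, 8), radius = 6

Circle with center (8, 8) and radius 6


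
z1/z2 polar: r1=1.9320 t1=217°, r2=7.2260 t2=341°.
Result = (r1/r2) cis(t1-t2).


r = 1.9320 / 7.2260 = 0.2674
theta = 217° - 341° = -124° = 236° (mod 360)

0.2674 cis(236°)


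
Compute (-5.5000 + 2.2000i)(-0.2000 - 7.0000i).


Real = -5.5*(-0.2) - 2.2*(-7) = 1.1 - (-15.4) = 16.5
Imag = -5.5*(-7) - (0.2)*2.2 = 38.5 - (0.44) = 38.06

16.5000 + 38.0600i


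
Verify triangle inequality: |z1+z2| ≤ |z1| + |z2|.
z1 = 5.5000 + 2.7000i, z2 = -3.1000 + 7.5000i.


|z1| = sqrt(5.5^2 + 2.7^2) = sqrt(37.54) = 6.1270
|z2| = sqrt((-3.1)^2 + 7.5^2) = sqrt(65.86) = 8.1154
z1+z2 = 2.4000 + 10.2000i
|z1+z2| = sqrt(109.8) = 10.4785
|z1|+|z2| = 6.1270 + 8.1154 = 14.2424

|z1+z2| = 10.4785 ≤ |z1|+|z2| = 14.2424 (verified)


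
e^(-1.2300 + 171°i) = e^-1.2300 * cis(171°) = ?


e^-1.2300 = 0.2923
cos(171°) = -0.9877
sin(171°) = 0.1564
Real = 0.2923*(-0.9877) = -0.2887
Imag = 0.2923*0.1564 = 0.0457

-0.2887 + 0.0457i


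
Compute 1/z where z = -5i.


|z|^2 = 0+25 = 25
1/z = (0 + 5i)/25

1/z = 0 + 0.2000i


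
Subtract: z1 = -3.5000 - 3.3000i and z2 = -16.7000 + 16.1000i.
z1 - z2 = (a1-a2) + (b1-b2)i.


Real: -3.5 + 16.7 = 13.2
Imag: -3.3 - 16.1 = -19.4

13.2000 - 19.4000i


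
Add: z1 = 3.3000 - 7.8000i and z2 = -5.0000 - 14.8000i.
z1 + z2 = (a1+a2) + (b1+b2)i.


Real: 3.3 - 5 = -1.7
Imag: -7.8 - 14.8 = -22.6

-1.7000 - 22.6000i


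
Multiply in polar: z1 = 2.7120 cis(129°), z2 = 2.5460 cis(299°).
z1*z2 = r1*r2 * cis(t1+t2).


r = 2.7120 * 2.5460 = 6.9048
theta = 129° + 299° = 428° = 68° (mod 360)

6.9048 cis(68°)


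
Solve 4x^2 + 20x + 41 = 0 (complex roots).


disc = 20^2 - 4*4*41 = 400 - 656 = -256
sqrt(|disc|) = sqrt(256) = 16.0000
Real part = -20/(2*4) = -2.5000
Imag part = 16.0000/(2*4) = 2.0000

-2.5000 ± 2.0000i


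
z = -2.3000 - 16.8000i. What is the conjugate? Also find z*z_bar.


z_bar = -2.3000 + 16.8000i
z*z_bar = (-2.3)^2 + (-16.8)^2 = 5.29 + 282.24 = 287.53

z_bar = -2.3000 + 16.8000i, z*z_bar = 287.53


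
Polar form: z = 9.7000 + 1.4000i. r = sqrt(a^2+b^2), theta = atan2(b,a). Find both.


r = sqrt(94.09+1.96) = sqrt(96.05) = 9.8005
theta = atan2(1.4, 9.7) = 8.2128 degrees

r = 9.8005, theta = 8.2128 degrees


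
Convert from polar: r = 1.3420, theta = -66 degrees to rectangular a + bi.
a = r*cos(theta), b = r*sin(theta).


a = 1.3420*cos(-66°) = 1.3420*0.4067 = 0.5458
b = 1.3420*sin(-66°) = 1.3420*(-0.91355) = -1.2260

0.5458 - 1.2260i
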